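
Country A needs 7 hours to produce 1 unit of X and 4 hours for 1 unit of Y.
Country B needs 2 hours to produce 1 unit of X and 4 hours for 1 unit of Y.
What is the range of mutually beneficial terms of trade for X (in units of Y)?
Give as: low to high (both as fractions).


Opportunity cost of X for Country A = hours_X / hours_Y = 7/4 = 7/4 units of Y
Opportunity cost of X for Country B = hours_X / hours_Y = 2/4 = 1/2 units of Y
Terms of trade must be between the two opportunity costs.
Range: 1/2 to 7/4

1/2 to 7/4


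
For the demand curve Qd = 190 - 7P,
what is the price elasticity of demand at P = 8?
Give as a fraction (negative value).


dQ/dP = -7
At P = 8: Q = 190 - 7*8 = 134
E = (dQ/dP)(P/Q) = (-7)(8/134) = -28/67

-28/67


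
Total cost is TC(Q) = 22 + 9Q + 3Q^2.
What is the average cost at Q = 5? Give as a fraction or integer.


TC(5) = 22 + 9*5 + 3*5^2
TC(5) = 22 + 45 + 75 = 142
AC = TC/Q = 142/5 = 142/5

142/5


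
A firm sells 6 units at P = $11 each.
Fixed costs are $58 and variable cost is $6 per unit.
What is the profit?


Total Revenue = P * Q = 11 * 6 = $66
Total Cost = FC + VC*Q = 58 + 6*6 = $94
Profit = TR - TC = 66 - 94 = $-28

$-28


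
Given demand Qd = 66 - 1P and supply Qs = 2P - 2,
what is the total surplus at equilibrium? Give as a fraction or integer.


Find equilibrium: 66 - 1P = 2P - 2
66 + 2 = 3P
P* = 68/3 = 68/3
Q* = 2*68/3 - 2 = 130/3
Inverse demand: P = 66 - Q/1, so P_max = 66
Inverse supply: P = 1 + Q/2, so P_min = 1
CS = (1/2) * 130/3 * (66 - 68/3) = 8450/9
PS = (1/2) * 130/3 * (68/3 - 1) = 4225/9
TS = CS + PS = 8450/9 + 4225/9 = 4225/3

4225/3


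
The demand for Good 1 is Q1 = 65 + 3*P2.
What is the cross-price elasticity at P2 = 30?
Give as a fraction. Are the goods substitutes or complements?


dQ1/dP2 = 3
At P2 = 30: Q1 = 65 + 3*30 = 155
Exy = (dQ1/dP2)(P2/Q1) = 3 * 30 / 155 = 18/31
Since Exy > 0, the goods are substitutes.

18/31 (substitutes)


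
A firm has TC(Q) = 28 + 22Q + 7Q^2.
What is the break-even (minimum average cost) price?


AC(Q) = 28/Q + 22 + 7Q
To minimize: dAC/dQ = -28/Q^2 + 7 = 0
Q^2 = 28/7 = 4
Q* = 2
Min AC = 28/2 + 22 + 7*2
Min AC = 14 + 22 + 14 = 50

50


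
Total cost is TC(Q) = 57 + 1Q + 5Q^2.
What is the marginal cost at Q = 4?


MC = dTC/dQ = 1 + 2*5*Q
At Q = 4:
MC = 1 + 10*4
MC = 1 + 40 = 41

41


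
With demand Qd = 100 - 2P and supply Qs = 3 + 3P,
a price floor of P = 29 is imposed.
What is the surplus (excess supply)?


At P = 29:
Qd = 100 - 2*29 = 42
Qs = 3 + 3*29 = 90
Surplus = Qs - Qd = 90 - 42 = 48

48


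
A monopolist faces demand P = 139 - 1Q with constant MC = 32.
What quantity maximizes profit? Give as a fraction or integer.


TR = P*Q = (139 - 1Q)Q = 139Q - 1Q^2
MR = dTR/dQ = 139 - 2Q
Set MR = MC:
139 - 2Q = 32
107 = 2Q
Q* = 107/2 = 107/2

107/2


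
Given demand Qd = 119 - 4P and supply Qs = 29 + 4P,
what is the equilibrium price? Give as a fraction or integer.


At equilibrium, Qd = Qs.
119 - 4P = 29 + 4P
119 - 29 = 4P + 4P
90 = 8P
P* = 90/8 = 45/4

45/4


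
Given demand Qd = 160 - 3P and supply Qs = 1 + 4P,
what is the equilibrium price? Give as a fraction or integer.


At equilibrium, Qd = Qs.
160 - 3P = 1 + 4P
160 - 1 = 3P + 4P
159 = 7P
P* = 159/7 = 159/7

159/7


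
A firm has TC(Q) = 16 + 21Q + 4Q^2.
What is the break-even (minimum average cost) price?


AC(Q) = 16/Q + 21 + 4Q
To minimize: dAC/dQ = -16/Q^2 + 4 = 0
Q^2 = 16/4 = 4
Q* = 2
Min AC = 16/2 + 21 + 4*2
Min AC = 8 + 21 + 8 = 37

37


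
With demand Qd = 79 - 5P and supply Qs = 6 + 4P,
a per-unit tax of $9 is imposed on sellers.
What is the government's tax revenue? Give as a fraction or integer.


With tax on sellers, new supply: Qs' = 6 + 4(P - 9)
= 4P - 30
New equilibrium quantity:
Q_new = 166/9
Tax revenue = tax * Q_new = 9 * 166/9 = 166

166


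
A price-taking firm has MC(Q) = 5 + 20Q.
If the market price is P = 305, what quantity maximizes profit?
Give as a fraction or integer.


In perfect competition, profit is maximized where P = MC.
305 = 5 + 20Q
300 = 20Q
Q* = 300/20 = 15

15


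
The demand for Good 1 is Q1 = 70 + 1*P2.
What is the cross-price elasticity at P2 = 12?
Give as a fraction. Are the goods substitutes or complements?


dQ1/dP2 = 1
At P2 = 12: Q1 = 70 + 1*12 = 82
Exy = (dQ1/dP2)(P2/Q1) = 1 * 12 / 82 = 6/41
Since Exy > 0, the goods are substitutes.

6/41 (substitutes)


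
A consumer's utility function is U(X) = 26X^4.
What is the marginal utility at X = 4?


MU = dU/dX = 26*4*X^(4-1)
MU = 104*X^3
At X = 4:
MU = 104 * 4^3
MU = 104 * 64 = 6656

6656


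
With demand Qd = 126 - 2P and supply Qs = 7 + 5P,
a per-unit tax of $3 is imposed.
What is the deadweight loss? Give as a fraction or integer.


Pre-tax equilibrium quantity: Q* = 92
Post-tax equilibrium quantity: Q_tax = 614/7
Reduction in quantity: Q* - Q_tax = 30/7
DWL = (1/2) * tax * (Q* - Q_tax)
DWL = (1/2) * 3 * 30/7 = 45/7

45/7


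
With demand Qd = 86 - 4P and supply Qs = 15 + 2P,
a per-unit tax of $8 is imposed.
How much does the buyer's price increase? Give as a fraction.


With a per-unit tax, the buyer's price increase depends on relative slopes.
Supply slope: d = 2, Demand slope: b = 4
Buyer's price increase = d * tax / (b + d)
= 2 * 8 / (4 + 2)
= 16 / 6 = 8/3

8/3


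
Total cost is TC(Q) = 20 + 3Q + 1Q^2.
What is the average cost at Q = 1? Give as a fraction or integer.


TC(1) = 20 + 3*1 + 1*1^2
TC(1) = 20 + 3 + 1 = 24
AC = TC/Q = 24/1 = 24

24


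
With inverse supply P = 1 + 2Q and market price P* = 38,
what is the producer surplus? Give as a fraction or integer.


Minimum supply price (at Q=0): P_min = 1
Quantity supplied at P* = 38:
Q* = (38 - 1)/2 = 37/2
PS = (1/2) * Q* * (P* - P_min)
PS = (1/2) * 37/2 * (38 - 1)
PS = (1/2) * 37/2 * 37 = 1369/4

1369/4


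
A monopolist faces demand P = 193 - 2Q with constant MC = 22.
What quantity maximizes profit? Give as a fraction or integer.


TR = P*Q = (193 - 2Q)Q = 193Q - 2Q^2
MR = dTR/dQ = 193 - 4Q
Set MR = MC:
193 - 4Q = 22
171 = 4Q
Q* = 171/4 = 171/4

171/4


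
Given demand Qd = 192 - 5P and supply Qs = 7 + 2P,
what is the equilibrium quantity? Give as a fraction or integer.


First find equilibrium price:
192 - 5P = 7 + 2P
P* = 185/7 = 185/7
Then substitute into demand:
Q* = 192 - 5 * 185/7 = 419/7

419/7


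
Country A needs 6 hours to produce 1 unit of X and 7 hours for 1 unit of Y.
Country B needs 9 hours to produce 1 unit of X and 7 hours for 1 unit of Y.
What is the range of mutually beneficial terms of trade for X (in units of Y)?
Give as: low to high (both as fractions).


Opportunity cost of X for Country A = hours_X / hours_Y = 6/7 = 6/7 units of Y
Opportunity cost of X for Country B = hours_X / hours_Y = 9/7 = 9/7 units of Y
Terms of trade must be between the two opportunity costs.
Range: 6/7 to 9/7

6/7 to 9/7


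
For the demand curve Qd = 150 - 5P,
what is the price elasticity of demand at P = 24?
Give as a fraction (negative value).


dQ/dP = -5
At P = 24: Q = 150 - 5*24 = 30
E = (dQ/dP)(P/Q) = (-5)(24/30) = -4

-4


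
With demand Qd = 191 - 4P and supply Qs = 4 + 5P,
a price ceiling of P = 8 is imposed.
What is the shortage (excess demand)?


At P = 8:
Qd = 191 - 4*8 = 159
Qs = 4 + 5*8 = 44
Shortage = Qd - Qs = 159 - 44 = 115

115


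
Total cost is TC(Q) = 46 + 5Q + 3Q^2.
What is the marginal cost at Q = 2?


MC = dTC/dQ = 5 + 2*3*Q
At Q = 2:
MC = 5 + 6*2
MC = 5 + 12 = 17

17


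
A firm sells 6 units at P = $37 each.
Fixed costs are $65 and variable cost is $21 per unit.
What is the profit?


Total Revenue = P * Q = 37 * 6 = $222
Total Cost = FC + VC*Q = 65 + 21*6 = $191
Profit = TR - TC = 222 - 191 = $31

$31


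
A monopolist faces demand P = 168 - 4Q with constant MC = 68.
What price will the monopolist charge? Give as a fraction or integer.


MR = 168 - 8Q
Set MR = MC: 168 - 8Q = 68
Q* = 25/2
Substitute into demand:
P* = 168 - 4*25/2 = 118

118


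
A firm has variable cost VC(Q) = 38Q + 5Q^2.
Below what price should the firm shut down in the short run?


AVC(Q) = VC(Q)/Q = 38 + 5Q
AVC is increasing in Q, so minimum AVC is at Q -> 0+.
Min AVC = 38
The firm should shut down if P < 38.

38


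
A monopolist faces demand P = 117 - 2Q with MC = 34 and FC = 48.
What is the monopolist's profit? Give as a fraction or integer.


MR = MC: 117 - 4Q = 34
Q* = 83/4
P* = 117 - 2*83/4 = 151/2
Profit = (P* - MC)*Q* - FC
= (151/2 - 34)*83/4 - 48
= 83/2*83/4 - 48
= 6889/8 - 48 = 6505/8

6505/8


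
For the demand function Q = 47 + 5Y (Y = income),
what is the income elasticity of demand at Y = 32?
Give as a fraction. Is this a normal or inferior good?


dQ/dY = 5
At Y = 32: Q = 47 + 5*32 = 207
Ey = (dQ/dY)(Y/Q) = 5 * 32 / 207 = 160/207
Since Ey > 0, this is a normal good.

160/207 (normal good)


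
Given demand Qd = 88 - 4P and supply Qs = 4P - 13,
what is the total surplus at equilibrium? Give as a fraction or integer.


Find equilibrium: 88 - 4P = 4P - 13
88 + 13 = 8P
P* = 101/8 = 101/8
Q* = 4*101/8 - 13 = 75/2
Inverse demand: P = 22 - Q/4, so P_max = 22
Inverse supply: P = 13/4 + Q/4, so P_min = 13/4
CS = (1/2) * 75/2 * (22 - 101/8) = 5625/32
PS = (1/2) * 75/2 * (101/8 - 13/4) = 5625/32
TS = CS + PS = 5625/32 + 5625/32 = 5625/16

5625/16


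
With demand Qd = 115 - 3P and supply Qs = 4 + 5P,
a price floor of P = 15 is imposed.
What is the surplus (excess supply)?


At P = 15:
Qd = 115 - 3*15 = 70
Qs = 4 + 5*15 = 79
Surplus = Qs - Qd = 79 - 70 = 9

9


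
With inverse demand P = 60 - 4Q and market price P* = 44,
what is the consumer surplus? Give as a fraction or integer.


Maximum willingness to pay (at Q=0): P_max = 60
Quantity demanded at P* = 44:
Q* = (60 - 44)/4 = 4
CS = (1/2) * Q* * (P_max - P*)
CS = (1/2) * 4 * (60 - 44)
CS = (1/2) * 4 * 16 = 32

32


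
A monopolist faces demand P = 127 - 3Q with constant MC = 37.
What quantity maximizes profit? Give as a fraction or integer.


TR = P*Q = (127 - 3Q)Q = 127Q - 3Q^2
MR = dTR/dQ = 127 - 6Q
Set MR = MC:
127 - 6Q = 37
90 = 6Q
Q* = 90/6 = 15

15


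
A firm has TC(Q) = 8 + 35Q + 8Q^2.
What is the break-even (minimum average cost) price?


AC(Q) = 8/Q + 35 + 8Q
To minimize: dAC/dQ = -8/Q^2 + 8 = 0
Q^2 = 8/8 = 1
Q* = 1
Min AC = 8/1 + 35 + 8*1
Min AC = 8 + 35 + 8 = 51

51


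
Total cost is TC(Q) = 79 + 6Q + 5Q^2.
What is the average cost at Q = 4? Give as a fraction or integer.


TC(4) = 79 + 6*4 + 5*4^2
TC(4) = 79 + 24 + 80 = 183
AC = TC/Q = 183/4 = 183/4

183/4


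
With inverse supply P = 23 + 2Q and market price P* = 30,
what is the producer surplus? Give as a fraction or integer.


Minimum supply price (at Q=0): P_min = 23
Quantity supplied at P* = 30:
Q* = (30 - 23)/2 = 7/2
PS = (1/2) * Q* * (P* - P_min)
PS = (1/2) * 7/2 * (30 - 23)
PS = (1/2) * 7/2 * 7 = 49/4

49/4


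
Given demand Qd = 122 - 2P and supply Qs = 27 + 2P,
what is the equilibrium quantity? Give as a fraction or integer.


First find equilibrium price:
122 - 2P = 27 + 2P
P* = 95/4 = 95/4
Then substitute into demand:
Q* = 122 - 2 * 95/4 = 149/2

149/2


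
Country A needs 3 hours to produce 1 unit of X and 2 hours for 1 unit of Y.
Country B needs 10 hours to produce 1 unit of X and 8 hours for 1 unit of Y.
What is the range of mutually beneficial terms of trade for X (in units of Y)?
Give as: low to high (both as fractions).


Opportunity cost of X for Country A = hours_X / hours_Y = 3/2 = 3/2 units of Y
Opportunity cost of X for Country B = hours_X / hours_Y = 10/8 = 5/4 units of Y
Terms of trade must be between the two opportunity costs.
Range: 5/4 to 3/2

5/4 to 3/2


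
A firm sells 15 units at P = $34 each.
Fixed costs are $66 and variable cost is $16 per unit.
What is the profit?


Total Revenue = P * Q = 34 * 15 = $510
Total Cost = FC + VC*Q = 66 + 16*15 = $306
Profit = TR - TC = 510 - 306 = $204

$204


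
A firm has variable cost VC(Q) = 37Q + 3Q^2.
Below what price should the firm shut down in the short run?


AVC(Q) = VC(Q)/Q = 37 + 3Q
AVC is increasing in Q, so minimum AVC is at Q -> 0+.
Min AVC = 37
The firm should shut down if P < 37.

37


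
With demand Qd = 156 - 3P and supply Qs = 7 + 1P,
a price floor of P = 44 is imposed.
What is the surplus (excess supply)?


At P = 44:
Qd = 156 - 3*44 = 24
Qs = 7 + 1*44 = 51
Surplus = Qs - Qd = 51 - 24 = 27

27


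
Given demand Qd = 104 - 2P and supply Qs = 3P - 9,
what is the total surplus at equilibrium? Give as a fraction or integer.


Find equilibrium: 104 - 2P = 3P - 9
104 + 9 = 5P
P* = 113/5 = 113/5
Q* = 3*113/5 - 9 = 294/5
Inverse demand: P = 52 - Q/2, so P_max = 52
Inverse supply: P = 3 + Q/3, so P_min = 3
CS = (1/2) * 294/5 * (52 - 113/5) = 21609/25
PS = (1/2) * 294/5 * (113/5 - 3) = 14406/25
TS = CS + PS = 21609/25 + 14406/25 = 7203/5

7203/5


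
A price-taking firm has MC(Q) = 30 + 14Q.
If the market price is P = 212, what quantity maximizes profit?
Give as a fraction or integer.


In perfect competition, profit is maximized where P = MC.
212 = 30 + 14Q
182 = 14Q
Q* = 182/14 = 13

13


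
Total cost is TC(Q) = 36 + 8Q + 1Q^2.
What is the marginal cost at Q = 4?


MC = dTC/dQ = 8 + 2*1*Q
At Q = 4:
MC = 8 + 2*4
MC = 8 + 8 = 16

16


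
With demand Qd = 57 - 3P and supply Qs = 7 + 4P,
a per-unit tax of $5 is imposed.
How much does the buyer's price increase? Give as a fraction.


With a per-unit tax, the buyer's price increase depends on relative slopes.
Supply slope: d = 4, Demand slope: b = 3
Buyer's price increase = d * tax / (b + d)
= 4 * 5 / (3 + 4)
= 20 / 7 = 20/7

20/7


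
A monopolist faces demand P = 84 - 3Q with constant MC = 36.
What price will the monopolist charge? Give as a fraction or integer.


MR = 84 - 6Q
Set MR = MC: 84 - 6Q = 36
Q* = 8
Substitute into demand:
P* = 84 - 3*8 = 60

60


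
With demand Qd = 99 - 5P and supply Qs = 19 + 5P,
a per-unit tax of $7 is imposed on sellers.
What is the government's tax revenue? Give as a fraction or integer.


With tax on sellers, new supply: Qs' = 19 + 5(P - 7)
= 5P - 16
New equilibrium quantity:
Q_new = 83/2
Tax revenue = tax * Q_new = 7 * 83/2 = 581/2

581/2


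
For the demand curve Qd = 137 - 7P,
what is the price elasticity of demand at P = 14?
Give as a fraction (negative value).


dQ/dP = -7
At P = 14: Q = 137 - 7*14 = 39
E = (dQ/dP)(P/Q) = (-7)(14/39) = -98/39

-98/39


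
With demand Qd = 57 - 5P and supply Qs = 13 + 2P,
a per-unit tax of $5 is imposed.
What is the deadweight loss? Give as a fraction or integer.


Pre-tax equilibrium quantity: Q* = 179/7
Post-tax equilibrium quantity: Q_tax = 129/7
Reduction in quantity: Q* - Q_tax = 50/7
DWL = (1/2) * tax * (Q* - Q_tax)
DWL = (1/2) * 5 * 50/7 = 125/7

125/7


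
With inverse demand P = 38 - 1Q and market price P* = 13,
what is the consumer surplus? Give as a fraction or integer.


Maximum willingness to pay (at Q=0): P_max = 38
Quantity demanded at P* = 13:
Q* = (38 - 13)/1 = 25
CS = (1/2) * Q* * (P_max - P*)
CS = (1/2) * 25 * (38 - 13)
CS = (1/2) * 25 * 25 = 625/2

625/2


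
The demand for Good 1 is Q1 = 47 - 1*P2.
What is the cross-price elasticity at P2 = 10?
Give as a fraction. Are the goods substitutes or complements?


dQ1/dP2 = -1
At P2 = 10: Q1 = 47 - 1*10 = 37
Exy = (dQ1/dP2)(P2/Q1) = -1 * 10 / 37 = -10/37
Since Exy < 0, the goods are complements.

-10/37 (complements)


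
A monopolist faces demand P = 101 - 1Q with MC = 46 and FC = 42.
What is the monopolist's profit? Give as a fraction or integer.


MR = MC: 101 - 2Q = 46
Q* = 55/2
P* = 101 - 1*55/2 = 147/2
Profit = (P* - MC)*Q* - FC
= (147/2 - 46)*55/2 - 42
= 55/2*55/2 - 42
= 3025/4 - 42 = 2857/4

2857/4


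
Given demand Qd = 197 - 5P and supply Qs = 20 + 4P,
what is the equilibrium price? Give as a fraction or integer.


At equilibrium, Qd = Qs.
197 - 5P = 20 + 4P
197 - 20 = 5P + 4P
177 = 9P
P* = 177/9 = 59/3

59/3


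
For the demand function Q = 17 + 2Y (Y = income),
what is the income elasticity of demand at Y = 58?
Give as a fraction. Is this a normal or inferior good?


dQ/dY = 2
At Y = 58: Q = 17 + 2*58 = 133
Ey = (dQ/dY)(Y/Q) = 2 * 58 / 133 = 116/133
Since Ey > 0, this is a normal good.

116/133 (normal good)


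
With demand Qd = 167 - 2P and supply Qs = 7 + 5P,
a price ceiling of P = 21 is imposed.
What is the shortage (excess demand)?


At P = 21:
Qd = 167 - 2*21 = 125
Qs = 7 + 5*21 = 112
Shortage = Qd - Qs = 125 - 112 = 13

13


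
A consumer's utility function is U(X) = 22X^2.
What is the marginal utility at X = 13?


MU = dU/dX = 22*2*X^(2-1)
MU = 44*X^1
At X = 13:
MU = 44 * 13^1
MU = 44 * 13 = 572

572


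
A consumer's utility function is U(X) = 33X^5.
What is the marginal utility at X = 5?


MU = dU/dX = 33*5*X^(5-1)
MU = 165*X^4
At X = 5:
MU = 165 * 5^4
MU = 165 * 625 = 103125

103125


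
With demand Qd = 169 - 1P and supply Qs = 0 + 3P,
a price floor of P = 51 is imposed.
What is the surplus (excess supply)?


At P = 51:
Qd = 169 - 1*51 = 118
Qs = 0 + 3*51 = 153
Surplus = Qs - Qd = 153 - 118 = 35

35


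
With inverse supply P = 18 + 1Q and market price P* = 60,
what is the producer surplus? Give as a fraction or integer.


Minimum supply price (at Q=0): P_min = 18
Quantity supplied at P* = 60:
Q* = (60 - 18)/1 = 42
PS = (1/2) * Q* * (P* - P_min)
PS = (1/2) * 42 * (60 - 18)
PS = (1/2) * 42 * 42 = 882

882


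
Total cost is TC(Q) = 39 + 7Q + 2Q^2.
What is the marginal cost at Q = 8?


MC = dTC/dQ = 7 + 2*2*Q
At Q = 8:
MC = 7 + 4*8
MC = 7 + 32 = 39

39


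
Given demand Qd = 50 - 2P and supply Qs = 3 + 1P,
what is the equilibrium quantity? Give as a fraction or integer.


First find equilibrium price:
50 - 2P = 3 + 1P
P* = 47/3 = 47/3
Then substitute into demand:
Q* = 50 - 2 * 47/3 = 56/3

56/3


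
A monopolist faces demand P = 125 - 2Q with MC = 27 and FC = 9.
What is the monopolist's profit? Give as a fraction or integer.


MR = MC: 125 - 4Q = 27
Q* = 49/2
P* = 125 - 2*49/2 = 76
Profit = (P* - MC)*Q* - FC
= (76 - 27)*49/2 - 9
= 49*49/2 - 9
= 2401/2 - 9 = 2383/2

2383/2


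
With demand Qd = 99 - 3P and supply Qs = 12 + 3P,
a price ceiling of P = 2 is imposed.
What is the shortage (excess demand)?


At P = 2:
Qd = 99 - 3*2 = 93
Qs = 12 + 3*2 = 18
Shortage = Qd - Qs = 93 - 18 = 75

75


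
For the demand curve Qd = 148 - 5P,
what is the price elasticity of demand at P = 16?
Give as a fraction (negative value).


dQ/dP = -5
At P = 16: Q = 148 - 5*16 = 68
E = (dQ/dP)(P/Q) = (-5)(16/68) = -20/17

-20/17


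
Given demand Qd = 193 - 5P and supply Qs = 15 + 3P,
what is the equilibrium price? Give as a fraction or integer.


At equilibrium, Qd = Qs.
193 - 5P = 15 + 3P
193 - 15 = 5P + 3P
178 = 8P
P* = 178/8 = 89/4

89/4


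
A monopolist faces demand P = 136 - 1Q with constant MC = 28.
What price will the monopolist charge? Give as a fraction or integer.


MR = 136 - 2Q
Set MR = MC: 136 - 2Q = 28
Q* = 54
Substitute into demand:
P* = 136 - 1*54 = 82

82


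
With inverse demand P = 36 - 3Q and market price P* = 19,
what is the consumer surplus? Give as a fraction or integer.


Maximum willingness to pay (at Q=0): P_max = 36
Quantity demanded at P* = 19:
Q* = (36 - 19)/3 = 17/3
CS = (1/2) * Q* * (P_max - P*)
CS = (1/2) * 17/3 * (36 - 19)
CS = (1/2) * 17/3 * 17 = 289/6

289/6


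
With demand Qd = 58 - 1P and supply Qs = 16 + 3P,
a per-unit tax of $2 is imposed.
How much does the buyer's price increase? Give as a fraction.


With a per-unit tax, the buyer's price increase depends on relative slopes.
Supply slope: d = 3, Demand slope: b = 1
Buyer's price increase = d * tax / (b + d)
= 3 * 2 / (1 + 3)
= 6 / 4 = 3/2

3/2


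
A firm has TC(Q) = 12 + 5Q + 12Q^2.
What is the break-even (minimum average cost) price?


AC(Q) = 12/Q + 5 + 12Q
To minimize: dAC/dQ = -12/Q^2 + 12 = 0
Q^2 = 12/12 = 1
Q* = 1
Min AC = 12/1 + 5 + 12*1
Min AC = 12 + 5 + 12 = 29

29


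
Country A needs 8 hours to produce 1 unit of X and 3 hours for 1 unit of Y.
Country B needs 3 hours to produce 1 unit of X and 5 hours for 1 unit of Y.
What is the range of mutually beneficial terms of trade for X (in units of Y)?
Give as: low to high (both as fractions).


Opportunity cost of X for Country A = hours_X / hours_Y = 8/3 = 8/3 units of Y
Opportunity cost of X for Country B = hours_X / hours_Y = 3/5 = 3/5 units of Y
Terms of trade must be between the two opportunity costs.
Range: 3/5 to 8/3

3/5 to 8/3


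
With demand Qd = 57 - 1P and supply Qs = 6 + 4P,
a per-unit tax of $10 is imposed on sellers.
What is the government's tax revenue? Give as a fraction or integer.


With tax on sellers, new supply: Qs' = 6 + 4(P - 10)
= 4P - 34
New equilibrium quantity:
Q_new = 194/5
Tax revenue = tax * Q_new = 10 * 194/5 = 388

388


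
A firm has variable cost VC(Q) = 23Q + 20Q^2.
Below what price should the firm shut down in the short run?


AVC(Q) = VC(Q)/Q = 23 + 20Q
AVC is increasing in Q, so minimum AVC is at Q -> 0+.
Min AVC = 23
The firm should shut down if P < 23.

23


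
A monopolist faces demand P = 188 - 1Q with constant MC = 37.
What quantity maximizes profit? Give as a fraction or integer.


TR = P*Q = (188 - 1Q)Q = 188Q - 1Q^2
MR = dTR/dQ = 188 - 2Q
Set MR = MC:
188 - 2Q = 37
151 = 2Q
Q* = 151/2 = 151/2

151/2


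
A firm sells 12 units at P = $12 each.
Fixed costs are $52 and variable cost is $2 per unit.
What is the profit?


Total Revenue = P * Q = 12 * 12 = $144
Total Cost = FC + VC*Q = 52 + 2*12 = $76
Profit = TR - TC = 144 - 76 = $68

$68


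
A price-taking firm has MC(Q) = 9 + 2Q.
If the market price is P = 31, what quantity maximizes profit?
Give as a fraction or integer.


In perfect competition, profit is maximized where P = MC.
31 = 9 + 2Q
22 = 2Q
Q* = 22/2 = 11

11


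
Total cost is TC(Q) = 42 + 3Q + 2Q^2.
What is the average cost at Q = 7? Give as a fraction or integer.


TC(7) = 42 + 3*7 + 2*7^2
TC(7) = 42 + 21 + 98 = 161
AC = TC/Q = 161/7 = 23

23


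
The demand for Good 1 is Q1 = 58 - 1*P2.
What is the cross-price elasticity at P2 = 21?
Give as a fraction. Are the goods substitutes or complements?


dQ1/dP2 = -1
At P2 = 21: Q1 = 58 - 1*21 = 37
Exy = (dQ1/dP2)(P2/Q1) = -1 * 21 / 37 = -21/37
Since Exy < 0, the goods are complements.

-21/37 (complements)


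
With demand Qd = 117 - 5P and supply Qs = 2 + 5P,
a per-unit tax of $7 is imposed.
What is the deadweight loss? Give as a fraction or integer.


Pre-tax equilibrium quantity: Q* = 119/2
Post-tax equilibrium quantity: Q_tax = 42
Reduction in quantity: Q* - Q_tax = 35/2
DWL = (1/2) * tax * (Q* - Q_tax)
DWL = (1/2) * 7 * 35/2 = 245/4

245/4


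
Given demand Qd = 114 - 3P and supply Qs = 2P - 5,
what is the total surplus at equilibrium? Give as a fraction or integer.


Find equilibrium: 114 - 3P = 2P - 5
114 + 5 = 5P
P* = 119/5 = 119/5
Q* = 2*119/5 - 5 = 213/5
Inverse demand: P = 38 - Q/3, so P_max = 38
Inverse supply: P = 5/2 + Q/2, so P_min = 5/2
CS = (1/2) * 213/5 * (38 - 119/5) = 15123/50
PS = (1/2) * 213/5 * (119/5 - 5/2) = 45369/100
TS = CS + PS = 15123/50 + 45369/100 = 15123/20

15123/20


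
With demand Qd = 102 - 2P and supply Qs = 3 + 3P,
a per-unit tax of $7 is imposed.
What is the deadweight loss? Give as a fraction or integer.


Pre-tax equilibrium quantity: Q* = 312/5
Post-tax equilibrium quantity: Q_tax = 54
Reduction in quantity: Q* - Q_tax = 42/5
DWL = (1/2) * tax * (Q* - Q_tax)
DWL = (1/2) * 7 * 42/5 = 147/5

147/5


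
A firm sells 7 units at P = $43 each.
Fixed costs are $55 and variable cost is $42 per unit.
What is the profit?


Total Revenue = P * Q = 43 * 7 = $301
Total Cost = FC + VC*Q = 55 + 42*7 = $349
Profit = TR - TC = 301 - 349 = $-48

$-48


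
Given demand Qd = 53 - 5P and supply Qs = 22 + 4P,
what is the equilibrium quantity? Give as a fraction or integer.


First find equilibrium price:
53 - 5P = 22 + 4P
P* = 31/9 = 31/9
Then substitute into demand:
Q* = 53 - 5 * 31/9 = 322/9

322/9


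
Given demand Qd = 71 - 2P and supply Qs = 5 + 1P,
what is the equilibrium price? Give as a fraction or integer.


At equilibrium, Qd = Qs.
71 - 2P = 5 + 1P
71 - 5 = 2P + 1P
66 = 3P
P* = 66/3 = 22

22


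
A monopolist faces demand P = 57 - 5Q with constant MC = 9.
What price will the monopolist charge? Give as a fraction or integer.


MR = 57 - 10Q
Set MR = MC: 57 - 10Q = 9
Q* = 24/5
Substitute into demand:
P* = 57 - 5*24/5 = 33

33


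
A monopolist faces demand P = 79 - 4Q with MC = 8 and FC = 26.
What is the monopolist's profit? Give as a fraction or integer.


MR = MC: 79 - 8Q = 8
Q* = 71/8
P* = 79 - 4*71/8 = 87/2
Profit = (P* - MC)*Q* - FC
= (87/2 - 8)*71/8 - 26
= 71/2*71/8 - 26
= 5041/16 - 26 = 4625/16

4625/16


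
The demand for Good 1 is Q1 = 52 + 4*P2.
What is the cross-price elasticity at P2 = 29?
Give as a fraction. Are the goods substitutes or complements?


dQ1/dP2 = 4
At P2 = 29: Q1 = 52 + 4*29 = 168
Exy = (dQ1/dP2)(P2/Q1) = 4 * 29 / 168 = 29/42
Since Exy > 0, the goods are substitutes.

29/42 (substitutes)


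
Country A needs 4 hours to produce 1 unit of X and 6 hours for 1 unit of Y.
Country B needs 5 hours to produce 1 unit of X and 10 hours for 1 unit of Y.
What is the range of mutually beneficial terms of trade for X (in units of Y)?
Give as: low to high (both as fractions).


Opportunity cost of X for Country A = hours_X / hours_Y = 4/6 = 2/3 units of Y
Opportunity cost of X for Country B = hours_X / hours_Y = 5/10 = 1/2 units of Y
Terms of trade must be between the two opportunity costs.
Range: 1/2 to 2/3

1/2 to 2/3


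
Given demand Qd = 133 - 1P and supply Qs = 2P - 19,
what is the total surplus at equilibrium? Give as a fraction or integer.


Find equilibrium: 133 - 1P = 2P - 19
133 + 19 = 3P
P* = 152/3 = 152/3
Q* = 2*152/3 - 19 = 247/3
Inverse demand: P = 133 - Q/1, so P_max = 133
Inverse supply: P = 19/2 + Q/2, so P_min = 19/2
CS = (1/2) * 247/3 * (133 - 152/3) = 61009/18
PS = (1/2) * 247/3 * (152/3 - 19/2) = 61009/36
TS = CS + PS = 61009/18 + 61009/36 = 61009/12

61009/12


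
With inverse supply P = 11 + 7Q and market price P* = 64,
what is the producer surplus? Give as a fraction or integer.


Minimum supply price (at Q=0): P_min = 11
Quantity supplied at P* = 64:
Q* = (64 - 11)/7 = 53/7
PS = (1/2) * Q* * (P* - P_min)
PS = (1/2) * 53/7 * (64 - 11)
PS = (1/2) * 53/7 * 53 = 2809/14

2809/14


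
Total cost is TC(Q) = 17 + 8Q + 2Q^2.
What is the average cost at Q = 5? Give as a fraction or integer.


TC(5) = 17 + 8*5 + 2*5^2
TC(5) = 17 + 40 + 50 = 107
AC = TC/Q = 107/5 = 107/5

107/5


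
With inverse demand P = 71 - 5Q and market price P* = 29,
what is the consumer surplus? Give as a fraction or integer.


Maximum willingness to pay (at Q=0): P_max = 71
Quantity demanded at P* = 29:
Q* = (71 - 29)/5 = 42/5
CS = (1/2) * Q* * (P_max - P*)
CS = (1/2) * 42/5 * (71 - 29)
CS = (1/2) * 42/5 * 42 = 882/5

882/5


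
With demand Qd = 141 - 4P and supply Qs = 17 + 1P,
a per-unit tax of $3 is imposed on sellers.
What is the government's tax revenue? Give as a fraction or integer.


With tax on sellers, new supply: Qs' = 17 + 1(P - 3)
= 14 + 1P
New equilibrium quantity:
Q_new = 197/5
Tax revenue = tax * Q_new = 3 * 197/5 = 591/5

591/5


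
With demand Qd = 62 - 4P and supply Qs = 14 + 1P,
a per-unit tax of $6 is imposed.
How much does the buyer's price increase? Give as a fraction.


With a per-unit tax, the buyer's price increase depends on relative slopes.
Supply slope: d = 1, Demand slope: b = 4
Buyer's price increase = d * tax / (b + d)
= 1 * 6 / (4 + 1)
= 6 / 5 = 6/5

6/5


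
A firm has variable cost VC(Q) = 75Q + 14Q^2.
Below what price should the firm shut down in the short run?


AVC(Q) = VC(Q)/Q = 75 + 14Q
AVC is increasing in Q, so minimum AVC is at Q -> 0+.
Min AVC = 75
The firm should shut down if P < 75.

75


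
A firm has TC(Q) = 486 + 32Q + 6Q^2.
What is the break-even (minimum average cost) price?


AC(Q) = 486/Q + 32 + 6Q
To minimize: dAC/dQ = -486/Q^2 + 6 = 0
Q^2 = 486/6 = 81
Q* = 9
Min AC = 486/9 + 32 + 6*9
Min AC = 54 + 32 + 54 = 140

140


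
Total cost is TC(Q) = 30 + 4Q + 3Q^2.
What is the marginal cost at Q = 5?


MC = dTC/dQ = 4 + 2*3*Q
At Q = 5:
MC = 4 + 6*5
MC = 4 + 30 = 34

34


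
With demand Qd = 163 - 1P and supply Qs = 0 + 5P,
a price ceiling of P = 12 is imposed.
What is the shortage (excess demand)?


At P = 12:
Qd = 163 - 1*12 = 151
Qs = 0 + 5*12 = 60
Shortage = Qd - Qs = 151 - 60 = 91

91


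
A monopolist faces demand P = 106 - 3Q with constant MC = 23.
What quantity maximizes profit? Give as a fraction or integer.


TR = P*Q = (106 - 3Q)Q = 106Q - 3Q^2
MR = dTR/dQ = 106 - 6Q
Set MR = MC:
106 - 6Q = 23
83 = 6Q
Q* = 83/6 = 83/6

83/6


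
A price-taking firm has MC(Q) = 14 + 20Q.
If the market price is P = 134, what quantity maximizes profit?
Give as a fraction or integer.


In perfect competition, profit is maximized where P = MC.
134 = 14 + 20Q
120 = 20Q
Q* = 120/20 = 6

6


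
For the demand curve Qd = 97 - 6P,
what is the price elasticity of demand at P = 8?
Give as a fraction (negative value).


dQ/dP = -6
At P = 8: Q = 97 - 6*8 = 49
E = (dQ/dP)(P/Q) = (-6)(8/49) = -48/49

-48/49


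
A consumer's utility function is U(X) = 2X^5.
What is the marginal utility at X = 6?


MU = dU/dX = 2*5*X^(5-1)
MU = 10*X^4
At X = 6:
MU = 10 * 6^4
MU = 10 * 1296 = 12960

12960


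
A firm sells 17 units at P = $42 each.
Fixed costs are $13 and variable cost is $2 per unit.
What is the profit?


Total Revenue = P * Q = 42 * 17 = $714
Total Cost = FC + VC*Q = 13 + 2*17 = $47
Profit = TR - TC = 714 - 47 = $667

$667


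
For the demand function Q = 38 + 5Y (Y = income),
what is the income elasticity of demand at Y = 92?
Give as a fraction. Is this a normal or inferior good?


dQ/dY = 5
At Y = 92: Q = 38 + 5*92 = 498
Ey = (dQ/dY)(Y/Q) = 5 * 92 / 498 = 230/249
Since Ey > 0, this is a normal good.

230/249 (normal good)


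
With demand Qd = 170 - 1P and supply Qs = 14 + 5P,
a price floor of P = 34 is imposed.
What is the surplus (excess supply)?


At P = 34:
Qd = 170 - 1*34 = 136
Qs = 14 + 5*34 = 184
Surplus = Qs - Qd = 184 - 136 = 48

48


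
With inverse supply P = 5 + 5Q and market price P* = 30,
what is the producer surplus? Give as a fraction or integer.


Minimum supply price (at Q=0): P_min = 5
Quantity supplied at P* = 30:
Q* = (30 - 5)/5 = 5
PS = (1/2) * Q* * (P* - P_min)
PS = (1/2) * 5 * (30 - 5)
PS = (1/2) * 5 * 25 = 125/2

125/2


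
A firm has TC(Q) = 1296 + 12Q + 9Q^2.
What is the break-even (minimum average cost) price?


AC(Q) = 1296/Q + 12 + 9Q
To minimize: dAC/dQ = -1296/Q^2 + 9 = 0
Q^2 = 1296/9 = 144
Q* = 12
Min AC = 1296/12 + 12 + 9*12
Min AC = 108 + 12 + 108 = 228

228


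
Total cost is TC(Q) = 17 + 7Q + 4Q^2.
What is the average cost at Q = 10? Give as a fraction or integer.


TC(10) = 17 + 7*10 + 4*10^2
TC(10) = 17 + 70 + 400 = 487
AC = TC/Q = 487/10 = 487/10

487/10


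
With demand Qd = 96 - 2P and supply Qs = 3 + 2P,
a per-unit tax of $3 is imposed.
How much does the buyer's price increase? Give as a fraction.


With a per-unit tax, the buyer's price increase depends on relative slopes.
Supply slope: d = 2, Demand slope: b = 2
Buyer's price increase = d * tax / (b + d)
= 2 * 3 / (2 + 2)
= 6 / 4 = 3/2

3/2


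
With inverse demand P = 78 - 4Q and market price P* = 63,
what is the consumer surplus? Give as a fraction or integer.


Maximum willingness to pay (at Q=0): P_max = 78
Quantity demanded at P* = 63:
Q* = (78 - 63)/4 = 15/4
CS = (1/2) * Q* * (P_max - P*)
CS = (1/2) * 15/4 * (78 - 63)
CS = (1/2) * 15/4 * 15 = 225/8

225/8


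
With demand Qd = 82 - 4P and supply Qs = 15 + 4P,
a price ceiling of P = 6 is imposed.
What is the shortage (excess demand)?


At P = 6:
Qd = 82 - 4*6 = 58
Qs = 15 + 4*6 = 39
Shortage = Qd - Qs = 58 - 39 = 19

19


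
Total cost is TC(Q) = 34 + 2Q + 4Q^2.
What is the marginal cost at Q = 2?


MC = dTC/dQ = 2 + 2*4*Q
At Q = 2:
MC = 2 + 8*2
MC = 2 + 16 = 18

18


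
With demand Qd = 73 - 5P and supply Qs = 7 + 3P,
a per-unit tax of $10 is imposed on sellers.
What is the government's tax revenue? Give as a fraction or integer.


With tax on sellers, new supply: Qs' = 7 + 3(P - 10)
= 3P - 23
New equilibrium quantity:
Q_new = 13
Tax revenue = tax * Q_new = 10 * 13 = 130

130


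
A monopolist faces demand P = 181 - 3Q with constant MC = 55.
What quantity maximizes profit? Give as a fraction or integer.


TR = P*Q = (181 - 3Q)Q = 181Q - 3Q^2
MR = dTR/dQ = 181 - 6Q
Set MR = MC:
181 - 6Q = 55
126 = 6Q
Q* = 126/6 = 21

21


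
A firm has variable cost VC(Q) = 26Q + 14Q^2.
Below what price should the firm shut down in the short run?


AVC(Q) = VC(Q)/Q = 26 + 14Q
AVC is increasing in Q, so minimum AVC is at Q -> 0+.
Min AVC = 26
The firm should shut down if P < 26.

26


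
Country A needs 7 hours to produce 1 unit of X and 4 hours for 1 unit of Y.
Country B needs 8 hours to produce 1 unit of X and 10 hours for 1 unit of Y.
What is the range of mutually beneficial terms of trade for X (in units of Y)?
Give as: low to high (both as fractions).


Opportunity cost of X for Country A = hours_X / hours_Y = 7/4 = 7/4 units of Y
Opportunity cost of X for Country B = hours_X / hours_Y = 8/10 = 4/5 units of Y
Terms of trade must be between the two opportunity costs.
Range: 4/5 to 7/4

4/5 to 7/4


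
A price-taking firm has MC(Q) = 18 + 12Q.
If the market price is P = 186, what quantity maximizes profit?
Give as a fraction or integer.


In perfect competition, profit is maximized where P = MC.
186 = 18 + 12Q
168 = 12Q
Q* = 168/12 = 14

14


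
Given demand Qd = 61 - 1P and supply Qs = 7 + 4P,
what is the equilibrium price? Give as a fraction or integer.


At equilibrium, Qd = Qs.
61 - 1P = 7 + 4P
61 - 7 = 1P + 4P
54 = 5P
P* = 54/5 = 54/5

54/5


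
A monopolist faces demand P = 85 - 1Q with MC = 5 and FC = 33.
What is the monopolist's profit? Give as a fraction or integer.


MR = MC: 85 - 2Q = 5
Q* = 40
P* = 85 - 1*40 = 45
Profit = (P* - MC)*Q* - FC
= (45 - 5)*40 - 33
= 40*40 - 33
= 1600 - 33 = 1567

1567


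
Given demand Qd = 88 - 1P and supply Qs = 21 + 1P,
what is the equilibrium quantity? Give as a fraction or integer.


First find equilibrium price:
88 - 1P = 21 + 1P
P* = 67/2 = 67/2
Then substitute into demand:
Q* = 88 - 1 * 67/2 = 109/2

109/2


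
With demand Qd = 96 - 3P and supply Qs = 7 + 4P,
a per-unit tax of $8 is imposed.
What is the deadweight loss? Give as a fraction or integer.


Pre-tax equilibrium quantity: Q* = 405/7
Post-tax equilibrium quantity: Q_tax = 309/7
Reduction in quantity: Q* - Q_tax = 96/7
DWL = (1/2) * tax * (Q* - Q_tax)
DWL = (1/2) * 8 * 96/7 = 384/7

384/7


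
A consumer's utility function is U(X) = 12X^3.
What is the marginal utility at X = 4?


MU = dU/dX = 12*3*X^(3-1)
MU = 36*X^2
At X = 4:
MU = 36 * 4^2
MU = 36 * 16 = 576

576


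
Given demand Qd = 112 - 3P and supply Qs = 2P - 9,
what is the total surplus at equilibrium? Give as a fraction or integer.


Find equilibrium: 112 - 3P = 2P - 9
112 + 9 = 5P
P* = 121/5 = 121/5
Q* = 2*121/5 - 9 = 197/5
Inverse demand: P = 112/3 - Q/3, so P_max = 112/3
Inverse supply: P = 9/2 + Q/2, so P_min = 9/2
CS = (1/2) * 197/5 * (112/3 - 121/5) = 38809/150
PS = (1/2) * 197/5 * (121/5 - 9/2) = 38809/100
TS = CS + PS = 38809/150 + 38809/100 = 38809/60

38809/60


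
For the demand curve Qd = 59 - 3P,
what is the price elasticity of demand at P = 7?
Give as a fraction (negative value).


dQ/dP = -3
At P = 7: Q = 59 - 3*7 = 38
E = (dQ/dP)(P/Q) = (-3)(7/38) = -21/38

-21/38


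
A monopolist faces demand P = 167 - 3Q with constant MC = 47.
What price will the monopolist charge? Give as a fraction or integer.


MR = 167 - 6Q
Set MR = MC: 167 - 6Q = 47
Q* = 20
Substitute into demand:
P* = 167 - 3*20 = 107

107


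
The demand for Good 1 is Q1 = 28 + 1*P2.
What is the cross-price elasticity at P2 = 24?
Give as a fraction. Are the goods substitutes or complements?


dQ1/dP2 = 1
At P2 = 24: Q1 = 28 + 1*24 = 52
Exy = (dQ1/dP2)(P2/Q1) = 1 * 24 / 52 = 6/13
Since Exy > 0, the goods are substitutes.

6/13 (substitutes)


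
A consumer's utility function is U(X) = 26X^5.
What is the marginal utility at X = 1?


MU = dU/dX = 26*5*X^(5-1)
MU = 130*X^4
At X = 1:
MU = 130 * 1^4
MU = 130 * 1 = 130

130


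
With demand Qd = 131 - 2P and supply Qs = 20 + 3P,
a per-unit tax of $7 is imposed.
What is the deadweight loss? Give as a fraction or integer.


Pre-tax equilibrium quantity: Q* = 433/5
Post-tax equilibrium quantity: Q_tax = 391/5
Reduction in quantity: Q* - Q_tax = 42/5
DWL = (1/2) * tax * (Q* - Q_tax)
DWL = (1/2) * 7 * 42/5 = 147/5

147/5


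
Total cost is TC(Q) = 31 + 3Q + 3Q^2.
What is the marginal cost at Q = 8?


MC = dTC/dQ = 3 + 2*3*Q
At Q = 8:
MC = 3 + 6*8
MC = 3 + 48 = 51

51


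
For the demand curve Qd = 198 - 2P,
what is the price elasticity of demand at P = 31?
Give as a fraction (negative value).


dQ/dP = -2
At P = 31: Q = 198 - 2*31 = 136
E = (dQ/dP)(P/Q) = (-2)(31/136) = -31/68

-31/68


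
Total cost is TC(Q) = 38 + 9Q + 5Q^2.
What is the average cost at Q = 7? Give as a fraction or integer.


TC(7) = 38 + 9*7 + 5*7^2
TC(7) = 38 + 63 + 245 = 346
AC = TC/Q = 346/7 = 346/7

346/7


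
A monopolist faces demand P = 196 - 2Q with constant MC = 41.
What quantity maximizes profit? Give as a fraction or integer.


TR = P*Q = (196 - 2Q)Q = 196Q - 2Q^2
MR = dTR/dQ = 196 - 4Q
Set MR = MC:
196 - 4Q = 41
155 = 4Q
Q* = 155/4 = 155/4

155/4


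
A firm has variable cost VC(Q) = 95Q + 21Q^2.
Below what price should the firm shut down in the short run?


AVC(Q) = VC(Q)/Q = 95 + 21Q
AVC is increasing in Q, so minimum AVC is at Q -> 0+.
Min AVC = 95
The firm should shut down if P < 95.

95


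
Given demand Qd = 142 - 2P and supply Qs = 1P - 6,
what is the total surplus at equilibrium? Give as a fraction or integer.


Find equilibrium: 142 - 2P = 1P - 6
142 + 6 = 3P
P* = 148/3 = 148/3
Q* = 1*148/3 - 6 = 130/3
Inverse demand: P = 71 - Q/2, so P_max = 71
Inverse supply: P = 6 + Q/1, so P_min = 6
CS = (1/2) * 130/3 * (71 - 148/3) = 4225/9
PS = (1/2) * 130/3 * (148/3 - 6) = 8450/9
TS = CS + PS = 4225/9 + 8450/9 = 4225/3

4225/3


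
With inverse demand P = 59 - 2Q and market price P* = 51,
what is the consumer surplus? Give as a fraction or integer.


Maximum willingness to pay (at Q=0): P_max = 59
Quantity demanded at P* = 51:
Q* = (59 - 51)/2 = 4
CS = (1/2) * Q* * (P_max - P*)
CS = (1/2) * 4 * (59 - 51)
CS = (1/2) * 4 * 8 = 16

16


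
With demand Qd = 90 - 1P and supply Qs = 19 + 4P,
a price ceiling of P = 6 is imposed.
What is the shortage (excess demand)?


At P = 6:
Qd = 90 - 1*6 = 84
Qs = 19 + 4*6 = 43
Shortage = Qd - Qs = 84 - 43 = 41

41


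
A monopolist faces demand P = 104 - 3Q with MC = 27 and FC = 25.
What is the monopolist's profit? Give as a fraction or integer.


MR = MC: 104 - 6Q = 27
Q* = 77/6
P* = 104 - 3*77/6 = 131/2
Profit = (P* - MC)*Q* - FC
= (131/2 - 27)*77/6 - 25
= 77/2*77/6 - 25
= 5929/12 - 25 = 5629/12

5629/12


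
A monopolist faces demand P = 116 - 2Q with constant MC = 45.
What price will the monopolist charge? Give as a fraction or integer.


MR = 116 - 4Q
Set MR = MC: 116 - 4Q = 45
Q* = 71/4
Substitute into demand:
P* = 116 - 2*71/4 = 161/2

161/2


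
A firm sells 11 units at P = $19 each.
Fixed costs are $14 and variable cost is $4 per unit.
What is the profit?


Total Revenue = P * Q = 19 * 11 = $209
Total Cost = FC + VC*Q = 14 + 4*11 = $58
Profit = TR - TC = 209 - 58 = $151

$151


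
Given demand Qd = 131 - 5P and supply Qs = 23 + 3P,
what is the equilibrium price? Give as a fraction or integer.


At equilibrium, Qd = Qs.
131 - 5P = 23 + 3P
131 - 23 = 5P + 3P
108 = 8P
P* = 108/8 = 27/2

27/2


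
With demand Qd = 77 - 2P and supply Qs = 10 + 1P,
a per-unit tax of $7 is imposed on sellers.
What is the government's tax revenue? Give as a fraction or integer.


With tax on sellers, new supply: Qs' = 10 + 1(P - 7)
= 3 + 1P
New equilibrium quantity:
Q_new = 83/3
Tax revenue = tax * Q_new = 7 * 83/3 = 581/3

581/3
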